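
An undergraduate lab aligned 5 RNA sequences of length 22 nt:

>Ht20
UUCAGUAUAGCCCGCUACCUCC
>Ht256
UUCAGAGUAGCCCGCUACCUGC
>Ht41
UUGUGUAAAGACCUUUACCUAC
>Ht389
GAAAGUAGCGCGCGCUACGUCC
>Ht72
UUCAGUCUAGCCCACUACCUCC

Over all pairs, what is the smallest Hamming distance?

2

Pairwise Hamming distances:
  Ht20 vs Ht256: 3
  Ht20 vs Ht41: 7
  Ht20 vs Ht389: 7
  Ht20 vs Ht72: 2
  Ht256 vs Ht41: 9
  Ht256 vs Ht389: 10
  Ht256 vs Ht72: 4
  Ht41 vs Ht389: 12
  Ht41 vs Ht72: 8
  Ht389 vs Ht72: 9
The smallest is 2, between Ht20 and Ht72.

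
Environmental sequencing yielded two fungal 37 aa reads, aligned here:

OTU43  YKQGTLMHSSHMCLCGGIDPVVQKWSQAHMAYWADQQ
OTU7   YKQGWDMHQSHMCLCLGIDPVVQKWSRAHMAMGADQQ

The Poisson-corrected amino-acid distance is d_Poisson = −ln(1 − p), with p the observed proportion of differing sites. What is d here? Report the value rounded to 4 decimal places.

0.2097

Differing sites — 5:T/W; 6:L/D; 9:S/Q; 16:G/L; 27:Q/R; 32:Y/M; 33:W/G.
p = 7/37 = 0.189189.
d = −ln(1 − 0.189189) = −ln(0.810811) = 0.2097.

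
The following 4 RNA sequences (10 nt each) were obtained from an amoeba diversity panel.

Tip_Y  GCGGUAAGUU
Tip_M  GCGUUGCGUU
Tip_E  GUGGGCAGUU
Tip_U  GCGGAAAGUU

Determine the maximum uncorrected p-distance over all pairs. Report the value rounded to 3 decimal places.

0.500

Pairwise Hamming distances:
  Tip_Y vs Tip_M: 3
  Tip_Y vs Tip_E: 3
  Tip_Y vs Tip_U: 1
  Tip_M vs Tip_E: 5
  Tip_M vs Tip_U: 4
  Tip_E vs Tip_U: 3
The largest is 5 mismatches, between Tip_M and Tip_E; p = 5/10 = 0.500.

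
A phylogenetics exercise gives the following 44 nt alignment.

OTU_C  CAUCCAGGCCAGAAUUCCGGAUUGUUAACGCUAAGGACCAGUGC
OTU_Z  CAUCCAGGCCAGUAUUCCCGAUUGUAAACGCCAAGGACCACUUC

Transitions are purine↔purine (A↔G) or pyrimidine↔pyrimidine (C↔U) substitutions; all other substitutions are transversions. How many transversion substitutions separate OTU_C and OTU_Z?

Differing sites — 13:A/U (Tv); 19:G/C (Tv); 26:U/A (Tv); 32:U/C (Ti); 41:G/C (Tv); 43:G/U (Tv).
Of the 6 differences, 1 transition and 5 transversions, so the answer is 5.

5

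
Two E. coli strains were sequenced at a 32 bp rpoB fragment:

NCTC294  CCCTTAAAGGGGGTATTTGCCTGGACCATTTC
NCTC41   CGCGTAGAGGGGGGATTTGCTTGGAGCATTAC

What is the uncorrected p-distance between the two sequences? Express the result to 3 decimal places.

0.219

Mismatches occur at site 2 (C→G), site 4 (T→G), site 7 (A→G), site 14 (T→G), site 21 (C→T), site 26 (C→G), site 31 (T→A).
There are 7 differences over 32 sites, so p = 7/32 = 0.219.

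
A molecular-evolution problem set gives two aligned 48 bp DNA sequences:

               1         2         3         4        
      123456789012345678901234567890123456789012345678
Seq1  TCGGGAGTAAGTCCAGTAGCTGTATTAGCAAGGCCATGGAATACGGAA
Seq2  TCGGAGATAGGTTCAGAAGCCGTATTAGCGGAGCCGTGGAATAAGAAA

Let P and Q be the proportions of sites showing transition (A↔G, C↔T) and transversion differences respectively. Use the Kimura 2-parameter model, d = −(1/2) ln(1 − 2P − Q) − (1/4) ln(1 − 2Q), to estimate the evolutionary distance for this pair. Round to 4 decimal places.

0.3683

Mismatches occur at site 5 (G/A, transition), site 6 (A/G, transition), site 7 (G/A, transition), site 10 (A/G, transition), site 13 (C/T, transition), site 17 (T/A, transversion), site 21 (T/C, transition), site 30 (A/G, transition), site 31 (A/G, transition), site 32 (G/A, transition), site 36 (A/G, transition), site 44 (C/A, transversion), site 46 (G/A, transition).
Of the 13 differences, 11 transitions and 2 transversions over 48 sites: P = 11/48 = 0.229167, Q = 2/48 = 0.041667.
d = −0.5·ln(0.499999) − 0.25·ln(0.916666) = −0.5·(-0.693149) − 0.25·(-0.087012) = 0.3683.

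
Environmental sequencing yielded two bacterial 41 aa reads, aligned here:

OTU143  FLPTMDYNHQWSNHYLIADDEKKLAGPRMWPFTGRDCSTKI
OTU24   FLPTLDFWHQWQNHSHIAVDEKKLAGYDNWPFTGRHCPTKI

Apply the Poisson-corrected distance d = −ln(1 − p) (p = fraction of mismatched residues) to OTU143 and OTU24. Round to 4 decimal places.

0.3463

The sequences differ at positions 5 (M/L), 7 (Y/F), 8 (N/W), 12 (S/Q), 15 (Y/S), 16 (L/H), 19 (D/V), 27 (P/Y), 28 (R/D), 29 (M/N), 36 (D/H), 38 (S/P).
p = 12/41 = 0.292683.
d = −ln(1 − 0.292683) = −ln(0.707317) = 0.3463.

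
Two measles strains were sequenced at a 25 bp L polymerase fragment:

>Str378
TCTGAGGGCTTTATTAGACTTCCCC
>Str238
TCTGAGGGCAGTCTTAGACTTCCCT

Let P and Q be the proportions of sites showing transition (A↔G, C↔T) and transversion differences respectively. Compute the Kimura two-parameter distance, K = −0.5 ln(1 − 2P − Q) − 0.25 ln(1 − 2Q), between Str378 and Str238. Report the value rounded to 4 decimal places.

0.1802

Differing sites — 10:T/A (Tv); 11:T/G (Tv); 13:A/C (Tv); 25:C/T (Ti).
Of the 4 differences, 1 transition and 3 transversions over 25 sites: P = 1/25 = 0.040000, Q = 3/25 = 0.120000.
d = −0.5·ln(0.800000) − 0.25·ln(0.760000) = −0.5·(-0.223144) − 0.25·(-0.274437) = 0.1802.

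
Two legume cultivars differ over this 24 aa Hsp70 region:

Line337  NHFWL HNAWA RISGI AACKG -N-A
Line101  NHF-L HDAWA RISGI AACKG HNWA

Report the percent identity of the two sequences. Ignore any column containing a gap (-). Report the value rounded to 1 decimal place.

95.2%

Excluding the 3 gap columns leaves 21 comparable sites.
The sequences differ at position 7 (N/D).
20 of the 21 comparable sites match, so the percent identity is 20/21 × 100 = 95.2%.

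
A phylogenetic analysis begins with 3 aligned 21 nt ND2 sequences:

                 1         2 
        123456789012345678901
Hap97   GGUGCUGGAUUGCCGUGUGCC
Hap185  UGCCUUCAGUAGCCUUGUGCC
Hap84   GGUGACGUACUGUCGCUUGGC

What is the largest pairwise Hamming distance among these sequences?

15

Pairwise Hamming distances:
  Hap97 vs Hap185: 9
  Hap97 vs Hap84: 8
  Hap185 vs Hap84: 15
The largest is 15, between Hap185 and Hap84.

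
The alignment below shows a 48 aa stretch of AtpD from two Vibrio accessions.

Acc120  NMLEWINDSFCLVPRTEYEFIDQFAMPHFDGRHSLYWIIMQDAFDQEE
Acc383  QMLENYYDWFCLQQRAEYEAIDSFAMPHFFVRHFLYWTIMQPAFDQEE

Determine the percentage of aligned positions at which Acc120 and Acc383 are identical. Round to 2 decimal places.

Mismatches occur at site 1 (N/Q), site 5 (W/N), site 6 (I/Y), site 7 (N/Y), site 9 (S/W), site 13 (V/Q), site 14 (P/Q), site 16 (T/A), site 20 (F/A), site 23 (Q/S), site 30 (D/F), site 31 (G/V), site 34 (S/F), site 38 (I/T), site 42 (D/P).
33 of the 48 sites match, so the percent identity is 33/48 × 100 = 68.75%.

68.75%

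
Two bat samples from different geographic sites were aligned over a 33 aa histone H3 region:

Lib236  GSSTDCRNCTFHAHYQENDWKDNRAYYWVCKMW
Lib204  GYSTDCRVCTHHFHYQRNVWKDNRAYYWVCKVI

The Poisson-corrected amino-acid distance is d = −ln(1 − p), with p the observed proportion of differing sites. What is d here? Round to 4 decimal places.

Differing sites — 2:S/Y; 8:N/V; 11:F/H; 13:A/F; 17:E/R; 19:D/V; 32:M/V; 33:W/I.
p = 8/33 = 0.242424.
d = −ln(1 − 0.242424) = −ln(0.757576) = 0.2776.

0.2776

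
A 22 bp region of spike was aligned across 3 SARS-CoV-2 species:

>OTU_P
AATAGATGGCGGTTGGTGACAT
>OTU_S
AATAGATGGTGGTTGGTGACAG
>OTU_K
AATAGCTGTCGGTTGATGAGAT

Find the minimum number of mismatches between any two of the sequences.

2

Pairwise Hamming distances:
  OTU_P vs OTU_S: 2
  OTU_P vs OTU_K: 4
  OTU_S vs OTU_K: 6
The smallest is 2, between OTU_P and OTU_S.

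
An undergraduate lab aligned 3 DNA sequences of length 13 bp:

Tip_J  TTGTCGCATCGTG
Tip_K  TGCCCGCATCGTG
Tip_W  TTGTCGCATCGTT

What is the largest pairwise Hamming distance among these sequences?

Pairwise Hamming distances:
  Tip_J vs Tip_K: 3
  Tip_J vs Tip_W: 1
  Tip_K vs Tip_W: 4
The largest is 4, between Tip_K and Tip_W.

4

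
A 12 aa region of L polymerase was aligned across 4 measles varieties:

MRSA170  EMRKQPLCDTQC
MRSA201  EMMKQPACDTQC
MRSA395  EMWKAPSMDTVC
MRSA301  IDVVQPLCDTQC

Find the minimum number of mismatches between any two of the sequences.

2

Pairwise Hamming distances:
  MRSA170 vs MRSA201: 2
  MRSA170 vs MRSA395: 5
  MRSA170 vs MRSA301: 4
  MRSA201 vs MRSA395: 5
  MRSA201 vs MRSA301: 5
  MRSA395 vs MRSA301: 8
The smallest is 2, between MRSA170 and MRSA201.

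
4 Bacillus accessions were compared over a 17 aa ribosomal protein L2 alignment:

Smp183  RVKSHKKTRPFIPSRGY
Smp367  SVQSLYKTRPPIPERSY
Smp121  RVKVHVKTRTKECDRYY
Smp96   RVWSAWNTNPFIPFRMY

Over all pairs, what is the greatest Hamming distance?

Pairwise Hamming distances:
  Smp183 vs Smp367: 7
  Smp183 vs Smp121: 8
  Smp183 vs Smp96: 7
  Smp367 vs Smp121: 11
  Smp367 vs Smp96: 9
  Smp121 vs Smp96: 12
The largest is 12, between Smp121 and Smp96.

12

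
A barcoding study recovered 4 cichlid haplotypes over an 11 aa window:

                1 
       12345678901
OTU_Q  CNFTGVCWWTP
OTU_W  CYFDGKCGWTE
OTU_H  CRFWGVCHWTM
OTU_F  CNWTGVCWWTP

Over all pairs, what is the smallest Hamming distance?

1

Pairwise Hamming distances:
  OTU_Q vs OTU_W: 5
  OTU_Q vs OTU_H: 4
  OTU_Q vs OTU_F: 1
  OTU_W vs OTU_H: 5
  OTU_W vs OTU_F: 6
  OTU_H vs OTU_F: 5
The smallest is 1, between OTU_Q and OTU_F.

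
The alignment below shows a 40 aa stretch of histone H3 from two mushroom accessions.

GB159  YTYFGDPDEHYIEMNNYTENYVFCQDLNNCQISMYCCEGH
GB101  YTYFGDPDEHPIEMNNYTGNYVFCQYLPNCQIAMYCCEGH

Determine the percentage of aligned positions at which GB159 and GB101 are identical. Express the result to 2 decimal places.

87.50%

The sequences differ at positions 11 (Y/P), 19 (E/G), 26 (D/Y), 28 (N/P), 33 (S/A).
35 of the 40 sites match, so the percent identity is 35/40 × 100 = 87.50%.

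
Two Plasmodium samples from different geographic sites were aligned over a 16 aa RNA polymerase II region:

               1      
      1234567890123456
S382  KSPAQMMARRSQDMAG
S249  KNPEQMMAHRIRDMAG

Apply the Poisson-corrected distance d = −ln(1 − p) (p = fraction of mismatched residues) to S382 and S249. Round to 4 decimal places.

0.3747

Mismatches occur at site 2 (S/N), site 4 (A/E), site 9 (R/H), site 11 (S/I), site 12 (Q/R).
p = 5/16 = 0.312500.
d = −ln(1 − 0.312500) = −ln(0.687500) = 0.3747.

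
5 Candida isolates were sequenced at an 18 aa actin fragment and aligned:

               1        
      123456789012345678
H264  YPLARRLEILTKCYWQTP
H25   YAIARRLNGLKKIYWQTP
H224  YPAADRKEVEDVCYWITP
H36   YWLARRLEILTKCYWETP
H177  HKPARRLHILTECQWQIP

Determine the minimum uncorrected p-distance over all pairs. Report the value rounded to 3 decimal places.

0.111

Pairwise Hamming distances:
  H264 vs H25: 6
  H264 vs H224: 8
  H264 vs H36: 2
  H264 vs H177: 7
  H25 vs H224: 11
  H25 vs H36: 7
  H25 vs H177: 10
  H224 vs H36: 9
  H224 vs H177: 13
  H36 vs H177: 8
The smallest is 2 mismatches, between H264 and H36; p = 2/18 = 0.111.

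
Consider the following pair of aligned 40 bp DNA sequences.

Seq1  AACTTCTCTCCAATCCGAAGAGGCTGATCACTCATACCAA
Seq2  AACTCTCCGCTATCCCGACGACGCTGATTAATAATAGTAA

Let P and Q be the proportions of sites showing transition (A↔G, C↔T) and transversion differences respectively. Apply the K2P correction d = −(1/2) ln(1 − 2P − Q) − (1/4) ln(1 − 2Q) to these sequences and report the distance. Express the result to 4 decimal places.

Mismatches occur at site 5 (T↔C, transition), site 6 (C↔T, transition), site 7 (T↔C, transition), site 9 (T↔G, transversion), site 11 (C↔T, transition), site 13 (A↔T, transversion), site 14 (T↔C, transition), site 19 (A↔C, transversion), site 22 (G↔C, transversion), site 29 (C↔T, transition), site 31 (C↔A, transversion), site 33 (C↔A, transversion), site 37 (C↔G, transversion), site 38 (C↔T, transition).
Of the 14 differences, 7 transitions and 7 transversions over 40 sites: P = 7/40 = 0.175000, Q = 7/40 = 0.175000.
d = −0.5·ln(0.475000) − 0.25·ln(0.650000) = −0.5·(-0.744440) − 0.25·(-0.430783) = 0.4799.

0.4799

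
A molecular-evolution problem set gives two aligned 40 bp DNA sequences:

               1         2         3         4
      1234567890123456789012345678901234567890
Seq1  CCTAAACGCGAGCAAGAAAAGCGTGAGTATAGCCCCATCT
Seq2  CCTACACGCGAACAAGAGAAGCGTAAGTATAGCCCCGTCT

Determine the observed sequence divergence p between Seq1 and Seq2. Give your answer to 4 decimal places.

Mismatches occur at site 5 (A→C), site 12 (G→A), site 18 (A→G), site 25 (G→A), site 37 (A→G).
There are 5 differences over 40 sites, so p = 5/40 = 0.1250.

0.1250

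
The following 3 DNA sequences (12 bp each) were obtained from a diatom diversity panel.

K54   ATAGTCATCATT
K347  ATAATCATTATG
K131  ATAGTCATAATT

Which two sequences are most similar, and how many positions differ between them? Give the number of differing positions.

1

Pairwise Hamming distances:
  K54 vs K347: 3
  K54 vs K131: 1
  K347 vs K131: 3
The smallest is 1, between K54 and K131.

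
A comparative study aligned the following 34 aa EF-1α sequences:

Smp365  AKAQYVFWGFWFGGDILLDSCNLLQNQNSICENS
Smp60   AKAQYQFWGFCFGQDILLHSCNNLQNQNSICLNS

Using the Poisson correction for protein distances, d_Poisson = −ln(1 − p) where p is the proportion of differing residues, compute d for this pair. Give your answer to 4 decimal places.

The sequences differ at positions 6 (V/Q), 11 (W/C), 14 (G/Q), 19 (D/H), 23 (L/N), 32 (E/L).
p = 6/34 = 0.176471.
d = −ln(1 − 0.176471) = −ln(0.823529) = 0.1942.

0.1942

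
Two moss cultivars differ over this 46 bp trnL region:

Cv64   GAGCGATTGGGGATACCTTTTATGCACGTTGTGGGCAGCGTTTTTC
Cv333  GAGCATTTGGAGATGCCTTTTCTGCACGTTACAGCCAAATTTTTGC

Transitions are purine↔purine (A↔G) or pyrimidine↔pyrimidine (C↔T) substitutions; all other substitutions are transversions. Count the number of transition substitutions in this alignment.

Mismatches occur at site 5 (G/A, transition), site 6 (A/T, transversion), site 11 (G/A, transition), site 15 (A/G, transition), site 22 (A/C, transversion), site 31 (G/A, transition), site 32 (T/C, transition), site 33 (G/A, transition), site 35 (G/C, transversion), site 38 (G/A, transition), site 39 (C/A, transversion), site 40 (G/T, transversion), site 45 (T/G, transversion).
Of the 13 differences, 7 transitions and 6 transversions, so the answer is 7.

7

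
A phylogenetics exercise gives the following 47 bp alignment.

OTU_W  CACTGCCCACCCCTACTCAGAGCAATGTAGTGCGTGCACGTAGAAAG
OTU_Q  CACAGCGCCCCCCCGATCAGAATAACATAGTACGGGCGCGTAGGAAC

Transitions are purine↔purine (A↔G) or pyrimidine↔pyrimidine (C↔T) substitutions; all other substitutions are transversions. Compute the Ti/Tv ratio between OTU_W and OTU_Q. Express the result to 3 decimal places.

The sequences differ at positions 4 (T/A, transversion), 7 (C/G, transversion), 9 (A/C, transversion), 14 (T/C, transition), 15 (A/G, transition), 16 (C/A, transversion), 22 (G/A, transition), 23 (C/T, transition), 26 (T/C, transition), 27 (G/A, transition), 32 (G/A, transition), 35 (T/G, transversion), 38 (A/G, transition), 44 (A/G, transition), 47 (G/C, transversion).
Of the 15 differences, 9 transitions and 6 transversions, so Ti/Tv = 9/6 = 1.500.

1.500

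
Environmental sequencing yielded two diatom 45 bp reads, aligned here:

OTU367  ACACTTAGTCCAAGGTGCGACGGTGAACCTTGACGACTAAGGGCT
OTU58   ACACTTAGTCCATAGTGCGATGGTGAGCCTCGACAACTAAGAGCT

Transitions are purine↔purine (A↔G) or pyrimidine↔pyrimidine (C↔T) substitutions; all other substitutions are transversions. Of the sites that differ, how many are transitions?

6

The sequences differ at positions 13 (A/T, transversion), 14 (G/A, transition), 21 (C/T, transition), 27 (A/G, transition), 31 (T/C, transition), 35 (G/A, transition), 42 (G/A, transition).
Of the 7 differences, 6 transitions and 1 transversion, so the answer is 6.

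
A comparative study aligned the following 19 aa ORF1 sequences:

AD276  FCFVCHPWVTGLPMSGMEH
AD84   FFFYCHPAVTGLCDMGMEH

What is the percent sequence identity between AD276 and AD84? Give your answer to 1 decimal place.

Mismatches occur at site 2 (C↔F), site 4 (V↔Y), site 8 (W↔A), site 13 (P↔C), site 14 (M↔D), site 15 (S↔M).
13 of the 19 sites match, so the percent identity is 13/19 × 100 = 68.4%.

68.4%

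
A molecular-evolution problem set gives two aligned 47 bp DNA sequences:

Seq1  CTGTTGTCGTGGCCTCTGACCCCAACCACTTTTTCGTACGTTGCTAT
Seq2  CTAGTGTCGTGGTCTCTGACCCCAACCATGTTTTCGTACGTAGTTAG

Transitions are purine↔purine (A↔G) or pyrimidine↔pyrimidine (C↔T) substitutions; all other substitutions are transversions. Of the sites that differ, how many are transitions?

Differing sites — 3:G/A (Ti); 4:T/G (Tv); 13:C/T (Ti); 29:C/T (Ti); 30:T/G (Tv); 42:T/A (Tv); 44:C/T (Ti); 47:T/G (Tv).
Of the 8 differences, 4 transitions and 4 transversions, so the answer is 4.

4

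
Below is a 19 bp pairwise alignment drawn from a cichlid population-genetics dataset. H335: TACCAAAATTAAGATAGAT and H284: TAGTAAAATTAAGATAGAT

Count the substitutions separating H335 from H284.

The sequences differ at positions 3 (C/G), 4 (C/T).
That gives 2 mismatches out of 19 aligned sites, so the Hamming distance is 2.

2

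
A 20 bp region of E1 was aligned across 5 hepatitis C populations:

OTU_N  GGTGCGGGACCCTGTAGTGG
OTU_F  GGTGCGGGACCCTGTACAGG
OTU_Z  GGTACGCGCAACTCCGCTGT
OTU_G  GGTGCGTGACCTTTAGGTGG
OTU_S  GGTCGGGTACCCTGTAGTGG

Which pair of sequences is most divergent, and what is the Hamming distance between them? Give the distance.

12

Pairwise Hamming distances:
  OTU_N vs OTU_F: 2
  OTU_N vs OTU_Z: 10
  OTU_N vs OTU_G: 5
  OTU_N vs OTU_S: 3
  OTU_F vs OTU_Z: 10
  OTU_F vs OTU_G: 7
  OTU_F vs OTU_S: 5
  OTU_Z vs OTU_G: 10
  OTU_Z vs OTU_S: 12
  OTU_G vs OTU_S: 8
The largest is 12, between OTU_Z and OTU_S.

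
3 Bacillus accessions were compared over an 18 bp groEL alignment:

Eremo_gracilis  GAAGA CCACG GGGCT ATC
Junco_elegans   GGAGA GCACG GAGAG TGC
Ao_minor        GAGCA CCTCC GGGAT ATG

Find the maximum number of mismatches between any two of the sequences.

Pairwise Hamming distances:
  Eremo_gracilis vs Junco_elegans: 7
  Eremo_gracilis vs Ao_minor: 6
  Junco_elegans vs Ao_minor: 11
The largest is 11, between Junco_elegans and Ao_minor.

11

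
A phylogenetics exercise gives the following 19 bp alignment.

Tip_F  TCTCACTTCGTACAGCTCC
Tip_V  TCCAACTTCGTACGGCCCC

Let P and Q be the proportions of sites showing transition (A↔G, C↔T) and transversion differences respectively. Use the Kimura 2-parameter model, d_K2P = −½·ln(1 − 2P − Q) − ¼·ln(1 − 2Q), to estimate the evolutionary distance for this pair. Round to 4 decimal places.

The sequences differ at positions 3 (T/C, transition), 4 (C/A, transversion), 14 (A/G, transition), 17 (T/C, transition).
Of the 4 differences, 3 transitions and 1 transversion over 19 sites: P = 3/19 = 0.157895, Q = 1/19 = 0.052632.
d = −0.5·ln(0.631578) − 0.25·ln(0.894736) = −0.5·(-0.459534) − 0.25·(-0.111227) = 0.2576.

0.2576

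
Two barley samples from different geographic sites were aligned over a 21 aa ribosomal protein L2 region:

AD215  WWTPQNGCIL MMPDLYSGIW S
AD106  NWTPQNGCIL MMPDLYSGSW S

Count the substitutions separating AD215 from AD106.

2

Mismatches occur at site 1 (W/N), site 19 (I/S).
That gives 2 mismatches out of 21 aligned sites, so the Hamming distance is 2.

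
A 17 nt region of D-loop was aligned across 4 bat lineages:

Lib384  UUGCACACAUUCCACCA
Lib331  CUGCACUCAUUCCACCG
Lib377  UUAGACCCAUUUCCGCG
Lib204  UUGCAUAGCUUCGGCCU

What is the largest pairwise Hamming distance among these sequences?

11

Pairwise Hamming distances:
  Lib384 vs Lib331: 3
  Lib384 vs Lib377: 7
  Lib384 vs Lib204: 6
  Lib331 vs Lib377: 7
  Lib331 vs Lib204: 8
  Lib377 vs Lib204: 11
The largest is 11, between Lib377 and Lib204.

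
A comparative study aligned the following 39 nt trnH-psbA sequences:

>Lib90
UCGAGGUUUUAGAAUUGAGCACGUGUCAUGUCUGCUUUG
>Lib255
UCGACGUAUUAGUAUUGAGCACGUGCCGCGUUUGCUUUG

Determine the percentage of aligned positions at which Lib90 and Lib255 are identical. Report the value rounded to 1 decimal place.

82.1%

The sequences differ at positions 5 (G/C), 8 (U/A), 13 (A/U), 26 (U/C), 28 (A/G), 29 (U/C), 32 (C/U).
32 of the 39 sites match, so the percent identity is 32/39 × 100 = 82.1%.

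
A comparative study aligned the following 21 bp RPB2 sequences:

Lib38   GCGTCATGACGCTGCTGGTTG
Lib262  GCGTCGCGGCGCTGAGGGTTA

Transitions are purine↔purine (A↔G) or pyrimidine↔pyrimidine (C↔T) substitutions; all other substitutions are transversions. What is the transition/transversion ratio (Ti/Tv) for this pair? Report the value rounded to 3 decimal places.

The sequences differ at positions 6 (A/G, transition), 7 (T/C, transition), 9 (A/G, transition), 15 (C/A, transversion), 16 (T/G, transversion), 21 (G/A, transition).
Of the 6 differences, 4 transitions and 2 transversions, so Ti/Tv = 4/2 = 2.000.

2.000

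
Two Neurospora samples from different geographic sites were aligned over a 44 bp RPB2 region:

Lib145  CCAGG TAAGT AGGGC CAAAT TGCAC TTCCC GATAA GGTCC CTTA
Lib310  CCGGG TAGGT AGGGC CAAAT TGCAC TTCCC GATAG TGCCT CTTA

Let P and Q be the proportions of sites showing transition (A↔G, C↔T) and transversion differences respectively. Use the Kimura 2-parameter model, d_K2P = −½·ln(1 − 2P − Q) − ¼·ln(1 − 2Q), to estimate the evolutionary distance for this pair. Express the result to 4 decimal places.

Differing sites — 3:A/G (Ti); 8:A/G (Ti); 35:A/G (Ti); 36:G/T (Tv); 38:T/C (Ti); 40:C/T (Ti).
Of the 6 differences, 5 transitions and 1 transversion over 44 sites: P = 5/44 = 0.113636, Q = 1/44 = 0.022727.
d = −0.5·ln(0.750001) − 0.25·ln(0.954546) = −0.5·(-0.287681) − 0.25·(-0.046519) = 0.1555.

0.1555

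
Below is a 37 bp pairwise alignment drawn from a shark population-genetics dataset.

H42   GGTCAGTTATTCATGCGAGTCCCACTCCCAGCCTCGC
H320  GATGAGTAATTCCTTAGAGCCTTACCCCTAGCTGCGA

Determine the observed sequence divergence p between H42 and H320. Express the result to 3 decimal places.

Mismatches occur at site 2 (G↔A), site 4 (C↔G), site 8 (T↔A), site 13 (A↔C), site 15 (G↔T), site 16 (C↔A), site 20 (T↔C), site 22 (C↔T), site 23 (C↔T), site 26 (T↔C), site 29 (C↔T), site 33 (C↔T), site 34 (T↔G), site 37 (C↔A).
There are 14 differences over 37 sites, so p = 14/37 = 0.378.

0.378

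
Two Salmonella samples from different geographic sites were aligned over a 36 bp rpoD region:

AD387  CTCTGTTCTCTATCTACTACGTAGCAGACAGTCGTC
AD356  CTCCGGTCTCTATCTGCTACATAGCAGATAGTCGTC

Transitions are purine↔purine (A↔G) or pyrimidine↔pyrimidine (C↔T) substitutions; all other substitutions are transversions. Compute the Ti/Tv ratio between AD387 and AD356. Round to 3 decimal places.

Differing sites — 4:T/C (Ti); 6:T/G (Tv); 16:A/G (Ti); 21:G/A (Ti); 29:C/T (Ti).
Of the 5 differences, 4 transitions and 1 transversion, so Ti/Tv = 4/1 = 4.000.

4.000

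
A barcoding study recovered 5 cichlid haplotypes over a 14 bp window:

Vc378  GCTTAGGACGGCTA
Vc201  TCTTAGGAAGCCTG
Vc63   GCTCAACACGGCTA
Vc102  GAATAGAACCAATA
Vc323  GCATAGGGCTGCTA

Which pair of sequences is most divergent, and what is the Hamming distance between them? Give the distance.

Pairwise Hamming distances:
  Vc378 vs Vc201: 4
  Vc378 vs Vc63: 3
  Vc378 vs Vc102: 6
  Vc378 vs Vc323: 3
  Vc201 vs Vc63: 7
  Vc201 vs Vc102: 9
  Vc201 vs Vc323: 7
  Vc63 vs Vc102: 8
  Vc63 vs Vc323: 6
  Vc102 vs Vc323: 6
The largest is 9, between Vc201 and Vc102.

9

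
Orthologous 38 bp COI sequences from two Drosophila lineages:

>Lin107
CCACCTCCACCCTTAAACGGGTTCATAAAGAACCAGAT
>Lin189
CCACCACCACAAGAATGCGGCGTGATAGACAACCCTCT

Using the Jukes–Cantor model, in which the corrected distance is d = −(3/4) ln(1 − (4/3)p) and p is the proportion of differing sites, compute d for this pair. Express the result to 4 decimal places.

The sequences differ at positions 6 (T/A), 11 (C/A), 12 (C/A), 13 (T/G), 14 (T/A), 16 (A/T), 17 (A/G), 21 (G/C), 22 (T/G), 24 (C/G), 28 (A/G), 30 (G/C), 35 (A/C), 36 (G/T), 37 (A/C).
p = 15/38 = 0.394737.
d = −0.75 · ln(1 − (4/3)·0.394737) = −0.75 · ln(0.473684) = −0.75 · (-0.747215) = 0.5604.

0.5604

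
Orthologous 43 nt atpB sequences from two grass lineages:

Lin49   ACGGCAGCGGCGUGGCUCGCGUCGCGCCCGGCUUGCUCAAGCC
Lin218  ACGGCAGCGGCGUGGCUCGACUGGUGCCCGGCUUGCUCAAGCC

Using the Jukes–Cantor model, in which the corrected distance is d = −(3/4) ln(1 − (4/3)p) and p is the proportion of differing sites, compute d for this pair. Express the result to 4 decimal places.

0.0993

Mismatches occur at site 20 (C→A), site 21 (G→C), site 23 (C→G), site 25 (C→U).
p = 4/43 = 0.093023.
d = −0.75 · ln(1 − (4/3)·0.093023) = −0.75 · ln(0.875969) = −0.75 · (-0.132425) = 0.0993.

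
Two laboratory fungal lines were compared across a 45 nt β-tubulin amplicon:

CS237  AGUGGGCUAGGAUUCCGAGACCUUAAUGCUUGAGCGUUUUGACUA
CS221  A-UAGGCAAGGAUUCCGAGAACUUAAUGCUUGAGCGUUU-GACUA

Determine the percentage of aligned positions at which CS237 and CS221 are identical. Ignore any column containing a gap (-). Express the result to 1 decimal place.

93.0%

Excluding the 2 gap columns leaves 43 comparable sites.
The sequences differ at positions 4 (G/A), 8 (U/A), 21 (C/A).
40 of the 43 comparable sites match, so the percent identity is 40/43 × 100 = 93.0%.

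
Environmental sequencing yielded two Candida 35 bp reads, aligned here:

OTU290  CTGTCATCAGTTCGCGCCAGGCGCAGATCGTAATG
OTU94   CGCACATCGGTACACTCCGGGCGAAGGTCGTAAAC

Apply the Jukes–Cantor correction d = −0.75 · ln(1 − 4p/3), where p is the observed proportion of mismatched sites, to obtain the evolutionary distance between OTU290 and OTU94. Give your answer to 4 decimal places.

0.4582

Mismatches occur at site 2 (T↔G), site 3 (G↔C), site 4 (T↔A), site 9 (A↔G), site 12 (T↔A), site 14 (G↔A), site 16 (G↔T), site 19 (A↔G), site 24 (C↔A), site 27 (A↔G), site 34 (T↔A), site 35 (G↔C).
p = 12/35 = 0.342857.
d = −0.75 · ln(1 − (4/3)·0.342857) = −0.75 · ln(0.542857) = −0.75 · (-0.610909) = 0.4582.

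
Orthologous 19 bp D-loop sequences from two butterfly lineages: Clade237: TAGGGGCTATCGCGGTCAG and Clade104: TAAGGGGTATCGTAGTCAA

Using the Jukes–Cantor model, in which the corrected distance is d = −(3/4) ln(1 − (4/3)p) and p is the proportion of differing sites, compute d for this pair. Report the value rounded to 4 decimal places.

Mismatches occur at site 3 (G/A), site 7 (C/G), site 13 (C/T), site 14 (G/A), site 19 (G/A).
p = 5/19 = 0.263158.
d = −0.75 · ln(1 − (4/3)·0.263158) = −0.75 · ln(0.649123) = −0.75 · (-0.432133) = 0.3241.

0.3241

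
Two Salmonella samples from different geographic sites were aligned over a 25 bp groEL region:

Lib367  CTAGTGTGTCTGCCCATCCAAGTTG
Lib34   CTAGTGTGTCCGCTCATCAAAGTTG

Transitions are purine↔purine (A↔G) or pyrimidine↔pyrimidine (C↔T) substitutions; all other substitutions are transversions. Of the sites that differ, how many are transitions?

Differing sites — 11:T/C (Ti); 14:C/T (Ti); 19:C/A (Tv).
Of the 3 differences, 2 transitions and 1 transversion, so the answer is 2.

2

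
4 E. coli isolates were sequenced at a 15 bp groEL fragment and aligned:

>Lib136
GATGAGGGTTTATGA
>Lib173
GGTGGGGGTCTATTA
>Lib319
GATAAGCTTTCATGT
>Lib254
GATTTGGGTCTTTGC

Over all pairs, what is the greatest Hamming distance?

9

Pairwise Hamming distances:
  Lib136 vs Lib173: 4
  Lib136 vs Lib319: 5
  Lib136 vs Lib254: 5
  Lib173 vs Lib319: 9
  Lib173 vs Lib254: 6
  Lib319 vs Lib254: 8
The largest is 9, between Lib173 and Lib319.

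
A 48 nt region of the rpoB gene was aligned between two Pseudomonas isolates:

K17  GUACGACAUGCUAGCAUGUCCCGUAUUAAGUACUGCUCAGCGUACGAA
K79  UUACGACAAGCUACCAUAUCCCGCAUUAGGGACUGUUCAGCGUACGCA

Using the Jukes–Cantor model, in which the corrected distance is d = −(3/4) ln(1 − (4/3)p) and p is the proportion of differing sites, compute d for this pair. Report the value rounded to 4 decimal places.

0.2158

Mismatches occur at site 1 (G↔U), site 9 (U↔A), site 14 (G↔C), site 18 (G↔A), site 24 (U↔C), site 29 (A↔G), site 31 (U↔G), site 36 (C↔U), site 47 (A↔C).
p = 9/48 = 0.187500.
d = −0.75 · ln(1 − (4/3)·0.187500) = −0.75 · ln(0.750000) = −0.75 · (-0.287682) = 0.2158.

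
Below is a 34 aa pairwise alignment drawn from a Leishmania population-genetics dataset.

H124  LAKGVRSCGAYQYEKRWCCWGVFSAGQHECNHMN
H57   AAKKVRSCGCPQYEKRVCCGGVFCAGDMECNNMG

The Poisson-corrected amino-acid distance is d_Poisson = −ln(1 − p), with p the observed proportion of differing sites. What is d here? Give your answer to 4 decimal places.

0.3909

Differing sites — 1:L/A; 4:G/K; 10:A/C; 11:Y/P; 17:W/V; 20:W/G; 24:S/C; 27:Q/D; 28:H/M; 32:H/N; 34:N/G.
p = 11/34 = 0.323529.
d = −ln(1 − 0.323529) = −ln(0.676471) = 0.3909.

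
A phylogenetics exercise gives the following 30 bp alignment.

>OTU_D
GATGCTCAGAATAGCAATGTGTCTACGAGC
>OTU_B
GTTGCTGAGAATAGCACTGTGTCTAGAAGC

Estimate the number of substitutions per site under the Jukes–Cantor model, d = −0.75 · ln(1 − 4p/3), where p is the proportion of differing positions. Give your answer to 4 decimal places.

The sequences differ at positions 2 (A/T), 7 (C/G), 17 (A/C), 26 (C/G), 27 (G/A).
p = 5/30 = 0.166667.
d = −0.75 · ln(1 − (4/3)·0.166667) = −0.75 · ln(0.777777) = −0.75 · (-0.251315) = 0.1885.

0.1885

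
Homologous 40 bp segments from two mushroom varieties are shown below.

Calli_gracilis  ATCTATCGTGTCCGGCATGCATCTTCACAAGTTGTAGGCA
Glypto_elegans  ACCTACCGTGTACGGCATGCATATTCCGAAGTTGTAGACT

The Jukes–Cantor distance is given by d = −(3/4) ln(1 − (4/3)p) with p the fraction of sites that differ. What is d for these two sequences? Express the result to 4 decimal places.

0.2326

Differing sites — 2:T/C; 6:T/C; 12:C/A; 23:C/A; 27:A/C; 28:C/G; 38:G/A; 40:A/T.
p = 8/40 = 0.200000.
d = −0.75 · ln(1 − (4/3)·0.200000) = −0.75 · ln(0.733333) = −0.75 · (-0.310155) = 0.2326.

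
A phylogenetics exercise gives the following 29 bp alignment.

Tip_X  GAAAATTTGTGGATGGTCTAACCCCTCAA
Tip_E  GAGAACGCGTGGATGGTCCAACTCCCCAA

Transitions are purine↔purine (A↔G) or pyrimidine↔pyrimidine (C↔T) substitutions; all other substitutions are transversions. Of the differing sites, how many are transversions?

Differing sites — 3:A/G (Ti); 6:T/C (Ti); 7:T/G (Tv); 8:T/C (Ti); 19:T/C (Ti); 23:C/T (Ti); 26:T/C (Ti).
Of the 7 differences, 6 transitions and 1 transversion, so the answer is 1.

1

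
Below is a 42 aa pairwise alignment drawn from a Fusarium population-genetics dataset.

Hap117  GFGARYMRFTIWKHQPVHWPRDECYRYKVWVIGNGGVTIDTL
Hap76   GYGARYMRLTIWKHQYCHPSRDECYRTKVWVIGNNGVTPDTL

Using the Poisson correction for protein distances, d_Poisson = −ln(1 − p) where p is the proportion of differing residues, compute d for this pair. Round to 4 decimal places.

Mismatches occur at site 2 (F/Y), site 9 (F/L), site 16 (P/Y), site 17 (V/C), site 19 (W/P), site 20 (P/S), site 27 (Y/T), site 35 (G/N), site 39 (I/P).
p = 9/42 = 0.214286.
d = −ln(1 − 0.214286) = −ln(0.785714) = 0.2412.

0.2412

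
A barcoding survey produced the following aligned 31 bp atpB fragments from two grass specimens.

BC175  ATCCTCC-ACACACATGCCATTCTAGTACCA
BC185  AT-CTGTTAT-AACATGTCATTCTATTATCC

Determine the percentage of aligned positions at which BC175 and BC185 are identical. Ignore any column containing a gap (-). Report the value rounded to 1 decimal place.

Excluding the 3 gap columns leaves 28 comparable sites.
Mismatches occur at site 6 (C↔G), site 7 (C↔T), site 10 (C↔T), site 12 (C↔A), site 18 (C↔T), site 26 (G↔T), site 29 (C↔T), site 31 (A↔C).
20 of the 28 comparable sites match, so the percent identity is 20/28 × 100 = 71.4%.

71.4%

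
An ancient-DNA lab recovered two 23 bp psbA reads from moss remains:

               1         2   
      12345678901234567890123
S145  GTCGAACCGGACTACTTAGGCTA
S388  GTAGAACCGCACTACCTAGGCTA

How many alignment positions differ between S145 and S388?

3

The sequences differ at positions 3 (C/A), 10 (G/C), 16 (T/C).
That gives 3 mismatches out of 23 aligned sites, so the Hamming distance is 3.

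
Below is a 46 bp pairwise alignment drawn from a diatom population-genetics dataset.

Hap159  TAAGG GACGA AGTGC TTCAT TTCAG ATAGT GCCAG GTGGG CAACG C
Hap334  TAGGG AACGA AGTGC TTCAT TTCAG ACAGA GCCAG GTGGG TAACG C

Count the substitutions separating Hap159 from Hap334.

Mismatches occur at site 3 (A↔G), site 6 (G↔A), site 27 (T↔C), site 30 (T↔A), site 41 (C↔T).
That gives 5 mismatches out of 46 aligned sites, so the Hamming distance is 5.

5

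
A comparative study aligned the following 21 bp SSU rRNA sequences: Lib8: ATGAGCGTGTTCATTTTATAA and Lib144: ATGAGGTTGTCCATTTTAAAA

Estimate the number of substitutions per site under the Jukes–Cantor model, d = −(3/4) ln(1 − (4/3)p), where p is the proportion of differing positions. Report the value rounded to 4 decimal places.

The sequences differ at positions 6 (C/G), 7 (G/T), 11 (T/C), 19 (T/A).
p = 4/21 = 0.190476.
d = −0.75 · ln(1 − (4/3)·0.190476) = −0.75 · ln(0.746032) = −0.75 · (-0.292987) = 0.2197.

0.2197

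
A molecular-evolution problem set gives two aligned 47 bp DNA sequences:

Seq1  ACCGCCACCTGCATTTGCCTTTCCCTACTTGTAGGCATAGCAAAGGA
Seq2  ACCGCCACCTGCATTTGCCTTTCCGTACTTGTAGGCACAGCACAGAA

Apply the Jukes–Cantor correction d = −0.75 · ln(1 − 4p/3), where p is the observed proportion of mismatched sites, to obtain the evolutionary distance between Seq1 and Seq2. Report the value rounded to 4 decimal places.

Differing sites — 25:C/G; 38:T/C; 43:A/C; 46:G/A.
p = 4/47 = 0.085106.
d = −0.75 · ln(1 − (4/3)·0.085106) = −0.75 · ln(0.886525) = −0.75 · (-0.120446) = 0.0903.

0.0903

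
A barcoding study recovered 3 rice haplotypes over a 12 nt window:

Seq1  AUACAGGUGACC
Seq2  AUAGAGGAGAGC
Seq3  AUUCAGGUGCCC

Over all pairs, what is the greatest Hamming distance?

Pairwise Hamming distances:
  Seq1 vs Seq2: 3
  Seq1 vs Seq3: 2
  Seq2 vs Seq3: 5
The largest is 5, between Seq2 and Seq3.

5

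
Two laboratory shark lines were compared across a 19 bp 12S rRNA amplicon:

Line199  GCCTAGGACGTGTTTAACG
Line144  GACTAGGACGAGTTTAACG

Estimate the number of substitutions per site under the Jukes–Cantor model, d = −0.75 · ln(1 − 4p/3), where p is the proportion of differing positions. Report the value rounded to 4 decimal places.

0.1134

Differing sites — 2:C/A; 11:T/A.
p = 2/19 = 0.105263.
d = −0.75 · ln(1 − (4/3)·0.105263) = −0.75 · ln(0.859649) = −0.75 · (-0.151231) = 0.1134.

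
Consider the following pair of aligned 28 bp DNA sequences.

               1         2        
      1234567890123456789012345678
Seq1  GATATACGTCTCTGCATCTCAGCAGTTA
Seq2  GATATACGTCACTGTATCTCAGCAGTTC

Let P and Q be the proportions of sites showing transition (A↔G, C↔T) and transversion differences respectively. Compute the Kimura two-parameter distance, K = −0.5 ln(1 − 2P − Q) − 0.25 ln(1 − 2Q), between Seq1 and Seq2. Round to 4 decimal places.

Mismatches occur at site 11 (T→A, transversion), site 15 (C→T, transition), site 28 (A→C, transversion).
Of the 3 differences, 1 transition and 2 transversions over 28 sites: P = 1/28 = 0.035714, Q = 2/28 = 0.071429.
d = −0.5·ln(0.857143) − 0.25·ln(0.857142) = −0.5·(-0.154151) − 0.25·(-0.154152) = 0.1156.

0.1156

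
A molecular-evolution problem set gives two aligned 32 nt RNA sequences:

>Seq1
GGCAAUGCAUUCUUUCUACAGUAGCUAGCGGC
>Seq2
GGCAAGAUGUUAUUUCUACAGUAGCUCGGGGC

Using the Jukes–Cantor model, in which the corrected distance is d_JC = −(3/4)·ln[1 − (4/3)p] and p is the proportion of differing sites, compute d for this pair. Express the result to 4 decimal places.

Differing sites — 6:U/G; 7:G/A; 8:C/U; 9:A/G; 12:C/A; 27:A/C; 29:C/G.
p = 7/32 = 0.218750.
d = −0.75 · ln(1 − (4/3)·0.218750) = −0.75 · ln(0.708333) = −0.75 · (-0.344841) = 0.2586.

0.2586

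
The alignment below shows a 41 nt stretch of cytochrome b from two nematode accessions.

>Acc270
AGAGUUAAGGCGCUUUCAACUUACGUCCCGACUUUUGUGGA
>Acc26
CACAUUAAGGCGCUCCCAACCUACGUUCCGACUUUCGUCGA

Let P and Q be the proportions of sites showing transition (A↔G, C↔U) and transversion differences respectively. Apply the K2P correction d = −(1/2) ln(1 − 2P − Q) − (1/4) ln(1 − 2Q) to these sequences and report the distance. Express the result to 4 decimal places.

Differing sites — 1:A/C (Tv); 2:G/A (Ti); 3:A/C (Tv); 4:G/A (Ti); 15:U/C (Ti); 16:U/C (Ti); 21:U/C (Ti); 27:C/U (Ti); 36:U/C (Ti); 39:G/C (Tv).
Of the 10 differences, 7 transitions and 3 transversions over 41 sites: P = 7/41 = 0.170732, Q = 3/41 = 0.073171.
d = −0.5·ln(0.585365) − 0.25·ln(0.853658) = −0.5·(-0.535520) − 0.25·(-0.158225) = 0.3073.

0.3073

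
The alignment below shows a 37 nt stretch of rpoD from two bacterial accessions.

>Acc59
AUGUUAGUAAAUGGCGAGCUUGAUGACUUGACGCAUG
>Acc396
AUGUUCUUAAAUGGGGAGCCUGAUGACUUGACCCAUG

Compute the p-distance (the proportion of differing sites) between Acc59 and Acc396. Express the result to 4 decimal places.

0.1351

Mismatches occur at site 6 (A↔C), site 7 (G↔U), site 15 (C↔G), site 20 (U↔C), site 33 (G↔C).
There are 5 differences over 37 sites, so p = 5/37 = 0.1351.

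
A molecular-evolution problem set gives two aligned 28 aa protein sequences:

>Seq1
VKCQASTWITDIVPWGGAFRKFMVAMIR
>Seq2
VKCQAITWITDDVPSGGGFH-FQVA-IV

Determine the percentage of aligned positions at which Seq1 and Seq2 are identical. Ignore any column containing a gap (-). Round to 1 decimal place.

73.1%

Excluding the 2 gap columns leaves 26 comparable sites.
The sequences differ at positions 6 (S/I), 12 (I/D), 15 (W/S), 18 (A/G), 20 (R/H), 23 (M/Q), 28 (R/V).
19 of the 26 comparable sites match, so the percent identity is 19/26 × 100 = 73.1%.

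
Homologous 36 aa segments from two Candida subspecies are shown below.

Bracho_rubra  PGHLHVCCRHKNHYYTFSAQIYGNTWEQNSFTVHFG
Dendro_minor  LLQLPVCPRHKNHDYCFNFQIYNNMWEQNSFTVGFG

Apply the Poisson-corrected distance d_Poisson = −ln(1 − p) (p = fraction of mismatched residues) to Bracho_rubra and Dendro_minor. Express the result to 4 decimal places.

0.4055

The sequences differ at positions 1 (P/L), 2 (G/L), 3 (H/Q), 5 (H/P), 8 (C/P), 14 (Y/D), 16 (T/C), 18 (S/N), 19 (A/F), 23 (G/N), 25 (T/M), 34 (H/G).
p = 12/36 = 0.333333.
d = −ln(1 − 0.333333) = −ln(0.666667) = 0.4055.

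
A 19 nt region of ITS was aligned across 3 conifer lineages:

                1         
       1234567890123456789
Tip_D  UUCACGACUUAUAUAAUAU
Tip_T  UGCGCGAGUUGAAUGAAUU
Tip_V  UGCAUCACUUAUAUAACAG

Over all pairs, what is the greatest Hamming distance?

Pairwise Hamming distances:
  Tip_D vs Tip_T: 8
  Tip_D vs Tip_V: 5
  Tip_T vs Tip_V: 10
The largest is 10, between Tip_T and Tip_V.

10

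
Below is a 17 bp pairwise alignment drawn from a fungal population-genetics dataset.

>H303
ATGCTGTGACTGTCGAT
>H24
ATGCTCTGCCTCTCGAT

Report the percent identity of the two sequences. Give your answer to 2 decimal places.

82.35%

Differing sites — 6:G/C; 9:A/C; 12:G/C.
14 of the 17 sites match, so the percent identity is 14/17 × 100 = 82.35%.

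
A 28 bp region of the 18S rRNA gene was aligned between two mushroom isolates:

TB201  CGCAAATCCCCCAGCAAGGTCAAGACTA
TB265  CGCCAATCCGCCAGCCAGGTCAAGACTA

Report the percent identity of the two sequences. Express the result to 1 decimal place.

The sequences differ at positions 4 (A/C), 10 (C/G), 16 (A/C).
25 of the 28 sites match, so the percent identity is 25/28 × 100 = 89.3%.

89.3%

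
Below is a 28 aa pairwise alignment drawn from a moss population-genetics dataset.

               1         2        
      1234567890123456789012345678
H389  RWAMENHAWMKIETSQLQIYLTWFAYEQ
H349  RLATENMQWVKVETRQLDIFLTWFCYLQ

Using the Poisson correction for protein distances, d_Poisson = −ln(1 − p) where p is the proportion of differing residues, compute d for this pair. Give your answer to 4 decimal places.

0.4990

The sequences differ at positions 2 (W/L), 4 (M/T), 7 (H/M), 8 (A/Q), 10 (M/V), 12 (I/V), 15 (S/R), 18 (Q/D), 20 (Y/F), 25 (A/C), 27 (E/L).
p = 11/28 = 0.392857.
d = −ln(1 − 0.392857) = −ln(0.607143) = 0.4990.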